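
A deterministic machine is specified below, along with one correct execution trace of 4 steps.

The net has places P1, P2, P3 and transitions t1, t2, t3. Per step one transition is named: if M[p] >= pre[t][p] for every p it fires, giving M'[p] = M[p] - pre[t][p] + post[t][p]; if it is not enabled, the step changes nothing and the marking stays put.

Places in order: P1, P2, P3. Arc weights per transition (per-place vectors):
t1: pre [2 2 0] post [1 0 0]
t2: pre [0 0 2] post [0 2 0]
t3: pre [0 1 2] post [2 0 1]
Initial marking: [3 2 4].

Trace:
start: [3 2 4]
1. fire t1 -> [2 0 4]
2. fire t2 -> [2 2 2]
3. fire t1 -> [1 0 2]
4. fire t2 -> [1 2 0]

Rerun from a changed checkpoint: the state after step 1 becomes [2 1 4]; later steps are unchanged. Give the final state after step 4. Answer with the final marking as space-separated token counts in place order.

1 3 0

state after step 1 := [2 1 4]
2. fire t2 -> [2 3 2]
3. fire t1 -> [1 1 2]
4. fire t2 -> [1 3 0]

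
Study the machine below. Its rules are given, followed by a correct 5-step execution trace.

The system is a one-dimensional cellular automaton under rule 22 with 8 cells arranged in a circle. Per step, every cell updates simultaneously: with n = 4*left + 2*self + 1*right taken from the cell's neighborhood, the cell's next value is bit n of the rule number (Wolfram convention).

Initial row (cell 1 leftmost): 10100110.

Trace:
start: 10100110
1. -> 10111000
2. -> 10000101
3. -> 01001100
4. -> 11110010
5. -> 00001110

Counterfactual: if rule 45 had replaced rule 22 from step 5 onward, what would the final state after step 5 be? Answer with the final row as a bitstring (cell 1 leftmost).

10000011

(re-executing step 5 under rule 45; state before step 5: 11110010)
5. -> 10000011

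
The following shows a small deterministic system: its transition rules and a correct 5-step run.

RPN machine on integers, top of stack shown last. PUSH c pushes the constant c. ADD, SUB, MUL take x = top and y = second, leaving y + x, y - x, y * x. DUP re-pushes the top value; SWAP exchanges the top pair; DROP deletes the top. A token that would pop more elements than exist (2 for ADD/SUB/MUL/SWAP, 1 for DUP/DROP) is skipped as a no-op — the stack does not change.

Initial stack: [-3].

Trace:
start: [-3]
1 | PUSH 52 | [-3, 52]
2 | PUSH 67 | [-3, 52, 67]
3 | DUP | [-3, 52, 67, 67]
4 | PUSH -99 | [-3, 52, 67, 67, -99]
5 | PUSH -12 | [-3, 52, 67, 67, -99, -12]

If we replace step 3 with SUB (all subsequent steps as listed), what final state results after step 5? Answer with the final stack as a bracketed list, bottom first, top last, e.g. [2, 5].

[-3, -15, -99, -12]

(re-executing from step 3 with the substitution; state before step 3: [-3, 52, 67])
3 | SUB | [-3, -15]
4 | PUSH -99 | [-3, -15, -99]
5 | PUSH -12 | [-3, -15, -99, -12]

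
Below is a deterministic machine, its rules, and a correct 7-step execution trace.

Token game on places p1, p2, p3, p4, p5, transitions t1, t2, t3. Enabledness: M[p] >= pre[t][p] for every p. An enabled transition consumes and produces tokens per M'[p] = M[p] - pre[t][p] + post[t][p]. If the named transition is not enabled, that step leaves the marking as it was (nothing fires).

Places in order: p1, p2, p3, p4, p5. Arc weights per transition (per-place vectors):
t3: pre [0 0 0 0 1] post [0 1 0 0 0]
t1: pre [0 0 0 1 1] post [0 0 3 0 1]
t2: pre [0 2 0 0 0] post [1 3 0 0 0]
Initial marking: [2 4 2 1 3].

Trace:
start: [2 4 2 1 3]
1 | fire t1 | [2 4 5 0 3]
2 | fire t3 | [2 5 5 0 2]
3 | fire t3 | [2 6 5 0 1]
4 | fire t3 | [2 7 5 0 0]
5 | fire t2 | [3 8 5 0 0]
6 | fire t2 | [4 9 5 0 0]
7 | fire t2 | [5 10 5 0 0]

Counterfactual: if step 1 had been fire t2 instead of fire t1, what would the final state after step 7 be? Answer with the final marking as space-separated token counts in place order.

(re-executing from step 1 with the substitution; state before step 1: [2 4 2 1 3])
1 | fire t2 | [3 5 2 1 3]
2 | fire t3 | [3 6 2 1 2]
3 | fire t3 | [3 7 2 1 1]
4 | fire t3 | [3 8 2 1 0]
5 | fire t2 | [4 9 2 1 0]
6 | fire t2 | [5 10 2 1 0]
7 | fire t2 | [6 11 2 1 0]

6 11 2 1 0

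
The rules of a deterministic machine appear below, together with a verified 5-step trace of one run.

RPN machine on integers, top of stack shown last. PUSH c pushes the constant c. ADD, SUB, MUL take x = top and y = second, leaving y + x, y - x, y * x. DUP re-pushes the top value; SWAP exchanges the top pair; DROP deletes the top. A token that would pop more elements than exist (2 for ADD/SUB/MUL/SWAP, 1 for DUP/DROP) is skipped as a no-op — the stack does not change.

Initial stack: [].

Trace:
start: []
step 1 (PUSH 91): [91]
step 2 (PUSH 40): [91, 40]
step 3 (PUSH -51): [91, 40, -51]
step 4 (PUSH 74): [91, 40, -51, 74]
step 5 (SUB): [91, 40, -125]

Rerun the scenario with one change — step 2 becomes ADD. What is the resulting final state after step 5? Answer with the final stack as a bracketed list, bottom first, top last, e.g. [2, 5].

[91, -125]

(re-executing from step 2 with the substitution; state before step 2: [91])
step 2 (ADD): [91]
step 3 (PUSH -51): [91, -51]
step 4 (PUSH 74): [91, -51, 74]
step 5 (SUB): [91, -125]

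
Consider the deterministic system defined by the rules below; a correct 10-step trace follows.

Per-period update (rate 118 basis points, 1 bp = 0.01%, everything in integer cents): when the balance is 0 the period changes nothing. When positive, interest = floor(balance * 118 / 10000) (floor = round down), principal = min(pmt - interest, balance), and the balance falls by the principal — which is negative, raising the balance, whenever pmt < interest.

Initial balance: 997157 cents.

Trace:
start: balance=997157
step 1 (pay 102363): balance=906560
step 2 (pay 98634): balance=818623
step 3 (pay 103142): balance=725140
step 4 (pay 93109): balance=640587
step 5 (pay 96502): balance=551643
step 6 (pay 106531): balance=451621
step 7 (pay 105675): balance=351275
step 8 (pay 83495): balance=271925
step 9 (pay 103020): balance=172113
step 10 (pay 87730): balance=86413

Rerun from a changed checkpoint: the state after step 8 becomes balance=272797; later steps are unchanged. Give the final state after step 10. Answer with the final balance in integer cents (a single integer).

state after step 8 := balance=272797
step 9 (pay 103020): balance=172996
step 10 (pay 87730): balance=87307

87307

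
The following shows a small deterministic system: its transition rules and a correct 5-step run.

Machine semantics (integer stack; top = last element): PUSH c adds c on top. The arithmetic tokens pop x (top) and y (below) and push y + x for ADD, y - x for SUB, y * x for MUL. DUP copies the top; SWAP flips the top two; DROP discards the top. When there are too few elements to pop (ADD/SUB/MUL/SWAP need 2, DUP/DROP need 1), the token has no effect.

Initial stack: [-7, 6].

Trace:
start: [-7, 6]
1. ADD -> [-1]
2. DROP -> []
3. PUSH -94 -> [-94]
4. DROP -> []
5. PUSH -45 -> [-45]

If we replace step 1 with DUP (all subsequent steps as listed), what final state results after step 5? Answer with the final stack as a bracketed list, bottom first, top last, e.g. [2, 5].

(re-executing from step 1 with the substitution; state before step 1: [-7, 6])
1. DUP -> [-7, 6, 6]
2. DROP -> [-7, 6]
3. PUSH -94 -> [-7, 6, -94]
4. DROP -> [-7, 6]
5. PUSH -45 -> [-7, 6, -45]

[-7, 6, -45]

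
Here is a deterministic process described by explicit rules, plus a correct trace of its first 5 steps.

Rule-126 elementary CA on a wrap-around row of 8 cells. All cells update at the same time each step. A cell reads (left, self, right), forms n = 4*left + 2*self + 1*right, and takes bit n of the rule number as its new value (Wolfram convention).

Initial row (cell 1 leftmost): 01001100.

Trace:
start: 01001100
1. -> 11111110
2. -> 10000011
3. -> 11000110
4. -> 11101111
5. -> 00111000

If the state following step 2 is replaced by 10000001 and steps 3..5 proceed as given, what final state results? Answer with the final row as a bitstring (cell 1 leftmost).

11111111

state after step 2 := 10000001
3. -> 11000011
4. -> 01100110
5. -> 11111111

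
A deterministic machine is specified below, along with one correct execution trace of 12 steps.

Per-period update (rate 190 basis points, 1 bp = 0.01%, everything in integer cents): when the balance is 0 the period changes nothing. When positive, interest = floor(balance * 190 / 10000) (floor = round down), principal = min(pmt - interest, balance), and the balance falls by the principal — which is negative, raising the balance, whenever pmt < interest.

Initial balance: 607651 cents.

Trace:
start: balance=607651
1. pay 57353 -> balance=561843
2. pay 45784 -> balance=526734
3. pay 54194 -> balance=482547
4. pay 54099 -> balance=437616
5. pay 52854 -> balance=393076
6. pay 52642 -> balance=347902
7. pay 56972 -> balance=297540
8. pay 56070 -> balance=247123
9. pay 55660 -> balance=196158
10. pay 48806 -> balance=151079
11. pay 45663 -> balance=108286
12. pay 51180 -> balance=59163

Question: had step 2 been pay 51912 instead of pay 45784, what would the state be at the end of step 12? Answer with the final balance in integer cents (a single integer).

(re-executing from step 2 with the substitution; state before step 2: balance=561843)
2. pay 51912 -> balance=520606
3. pay 54194 -> balance=476303
4. pay 54099 -> balance=431253
5. pay 52854 -> balance=386592
6. pay 52642 -> balance=341295
7. pay 56972 -> balance=290807
8. pay 56070 -> balance=240262
9. pay 55660 -> balance=189166
10. pay 48806 -> balance=143954
11. pay 45663 -> balance=101026
12. pay 51180 -> balance=51765

51765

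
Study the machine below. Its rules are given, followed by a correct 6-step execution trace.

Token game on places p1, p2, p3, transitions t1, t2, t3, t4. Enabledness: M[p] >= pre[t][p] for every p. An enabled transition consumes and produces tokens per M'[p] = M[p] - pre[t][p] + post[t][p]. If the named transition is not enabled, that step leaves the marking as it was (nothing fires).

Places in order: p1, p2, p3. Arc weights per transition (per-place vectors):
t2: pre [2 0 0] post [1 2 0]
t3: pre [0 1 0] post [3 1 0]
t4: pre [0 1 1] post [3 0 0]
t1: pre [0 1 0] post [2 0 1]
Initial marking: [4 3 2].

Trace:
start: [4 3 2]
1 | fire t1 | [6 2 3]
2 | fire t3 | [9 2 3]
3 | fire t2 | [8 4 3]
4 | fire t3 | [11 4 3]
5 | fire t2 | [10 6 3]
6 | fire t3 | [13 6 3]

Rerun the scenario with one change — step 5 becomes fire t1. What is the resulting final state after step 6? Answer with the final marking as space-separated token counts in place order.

16 3 4

(re-executing from step 5 with the substitution; state before step 5: [11 4 3])
5 | fire t1 | [13 3 4]
6 | fire t3 | [16 3 4]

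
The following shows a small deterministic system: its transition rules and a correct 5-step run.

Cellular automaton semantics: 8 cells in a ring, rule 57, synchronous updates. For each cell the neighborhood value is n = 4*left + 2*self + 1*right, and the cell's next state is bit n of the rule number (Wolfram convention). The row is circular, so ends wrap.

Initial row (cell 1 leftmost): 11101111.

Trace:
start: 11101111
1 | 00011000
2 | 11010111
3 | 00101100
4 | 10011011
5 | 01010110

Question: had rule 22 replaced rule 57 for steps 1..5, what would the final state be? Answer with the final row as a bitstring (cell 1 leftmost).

00000000

(re-executing steps 1..5 under rule 22; state before step 1: 11101111)
1 | 00000000
2 | 00000000
3 | 00000000
4 | 00000000
5 | 00000000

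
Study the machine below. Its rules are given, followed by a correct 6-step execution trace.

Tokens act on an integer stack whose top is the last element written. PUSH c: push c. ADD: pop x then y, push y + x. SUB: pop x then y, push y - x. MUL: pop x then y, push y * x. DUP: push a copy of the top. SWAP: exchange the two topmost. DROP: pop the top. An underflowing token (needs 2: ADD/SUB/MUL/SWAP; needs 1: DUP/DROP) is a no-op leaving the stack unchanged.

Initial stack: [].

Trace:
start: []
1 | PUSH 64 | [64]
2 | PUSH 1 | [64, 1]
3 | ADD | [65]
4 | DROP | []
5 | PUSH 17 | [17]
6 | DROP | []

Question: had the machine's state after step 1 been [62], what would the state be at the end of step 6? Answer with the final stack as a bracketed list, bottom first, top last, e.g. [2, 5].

[]

state after step 1 := [62]
2 | PUSH 1 | [62, 1]
3 | ADD | [63]
4 | DROP | []
5 | PUSH 17 | [17]
6 | DROP | []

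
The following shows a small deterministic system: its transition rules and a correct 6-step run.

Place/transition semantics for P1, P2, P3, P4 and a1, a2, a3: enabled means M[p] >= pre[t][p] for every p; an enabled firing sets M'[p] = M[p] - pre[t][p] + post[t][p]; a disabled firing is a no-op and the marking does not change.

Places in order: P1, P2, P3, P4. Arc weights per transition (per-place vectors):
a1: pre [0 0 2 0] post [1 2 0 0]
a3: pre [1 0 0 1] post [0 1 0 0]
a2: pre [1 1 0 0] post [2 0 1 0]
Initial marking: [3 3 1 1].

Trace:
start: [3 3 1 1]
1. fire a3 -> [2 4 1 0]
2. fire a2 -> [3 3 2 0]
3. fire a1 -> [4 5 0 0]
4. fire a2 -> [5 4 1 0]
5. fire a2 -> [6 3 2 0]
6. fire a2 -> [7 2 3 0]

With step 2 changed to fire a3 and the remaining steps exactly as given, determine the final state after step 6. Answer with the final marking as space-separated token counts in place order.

5 1 4 0

(re-executing from step 2 with the substitution; state before step 2: [2 4 1 0])
2. fire a3 -> [2 4 1 0]
3. fire a1 -> [2 4 1 0]
4. fire a2 -> [3 3 2 0]
5. fire a2 -> [4 2 3 0]
6. fire a2 -> [5 1 4 0]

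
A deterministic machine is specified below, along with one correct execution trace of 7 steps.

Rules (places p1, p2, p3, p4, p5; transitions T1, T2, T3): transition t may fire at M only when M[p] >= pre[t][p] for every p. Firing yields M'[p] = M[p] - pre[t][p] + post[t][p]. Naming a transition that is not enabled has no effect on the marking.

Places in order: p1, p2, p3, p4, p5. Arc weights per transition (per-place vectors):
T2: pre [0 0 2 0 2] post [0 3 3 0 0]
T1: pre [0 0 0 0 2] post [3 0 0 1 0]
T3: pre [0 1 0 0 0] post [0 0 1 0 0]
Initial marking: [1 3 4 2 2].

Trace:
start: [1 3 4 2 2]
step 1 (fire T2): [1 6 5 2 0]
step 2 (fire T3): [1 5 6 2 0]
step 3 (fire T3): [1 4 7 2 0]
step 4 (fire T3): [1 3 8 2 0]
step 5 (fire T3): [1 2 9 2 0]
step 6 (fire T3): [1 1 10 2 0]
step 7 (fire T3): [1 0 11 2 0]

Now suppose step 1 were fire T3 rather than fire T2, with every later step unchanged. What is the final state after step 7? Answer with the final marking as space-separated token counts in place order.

(re-executing from step 1 with the substitution; state before step 1: [1 3 4 2 2])
step 1 (fire T3): [1 2 5 2 2]
step 2 (fire T3): [1 1 6 2 2]
step 3 (fire T3): [1 0 7 2 2]
step 4 (fire T3): [1 0 7 2 2]
step 5 (fire T3): [1 0 7 2 2]
step 6 (fire T3): [1 0 7 2 2]
step 7 (fire T3): [1 0 7 2 2]

1 0 7 2 2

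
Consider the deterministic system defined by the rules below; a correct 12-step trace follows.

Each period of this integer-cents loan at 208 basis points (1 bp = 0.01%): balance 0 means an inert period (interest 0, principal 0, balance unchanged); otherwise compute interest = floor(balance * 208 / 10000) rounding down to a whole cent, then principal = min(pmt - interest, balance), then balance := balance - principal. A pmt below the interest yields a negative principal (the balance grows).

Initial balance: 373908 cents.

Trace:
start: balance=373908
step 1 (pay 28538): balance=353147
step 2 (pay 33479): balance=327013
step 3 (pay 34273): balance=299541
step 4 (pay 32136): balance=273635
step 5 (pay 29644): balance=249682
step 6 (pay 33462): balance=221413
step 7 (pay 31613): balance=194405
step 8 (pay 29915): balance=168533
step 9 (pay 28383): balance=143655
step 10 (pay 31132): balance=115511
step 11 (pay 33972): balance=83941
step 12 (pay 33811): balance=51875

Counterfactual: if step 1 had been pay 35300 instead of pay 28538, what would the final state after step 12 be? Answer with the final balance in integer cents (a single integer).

(re-executing from step 1 with the substitution; state before step 1: balance=373908)
step 1 (pay 35300): balance=346385
step 2 (pay 33479): balance=320110
step 3 (pay 34273): balance=292495
step 4 (pay 32136): balance=266442
step 5 (pay 29644): balance=242339
step 6 (pay 33462): balance=213917
step 7 (pay 31613): balance=186753
step 8 (pay 29915): balance=160722
step 9 (pay 28383): balance=135682
step 10 (pay 31132): balance=107372
step 11 (pay 33972): balance=75633
step 12 (pay 33811): balance=43395

43395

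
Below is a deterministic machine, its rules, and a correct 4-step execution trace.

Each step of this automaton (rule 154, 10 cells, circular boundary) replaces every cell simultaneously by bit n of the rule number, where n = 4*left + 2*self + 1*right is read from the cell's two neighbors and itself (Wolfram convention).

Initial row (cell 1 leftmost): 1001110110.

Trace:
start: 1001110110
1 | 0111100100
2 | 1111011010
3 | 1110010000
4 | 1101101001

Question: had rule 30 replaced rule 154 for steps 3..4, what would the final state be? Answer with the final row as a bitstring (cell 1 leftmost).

1100111110

(re-executing steps 3..4 under rule 30; state before step 3: 1111011010)
3 | 1000010010
4 | 1100111110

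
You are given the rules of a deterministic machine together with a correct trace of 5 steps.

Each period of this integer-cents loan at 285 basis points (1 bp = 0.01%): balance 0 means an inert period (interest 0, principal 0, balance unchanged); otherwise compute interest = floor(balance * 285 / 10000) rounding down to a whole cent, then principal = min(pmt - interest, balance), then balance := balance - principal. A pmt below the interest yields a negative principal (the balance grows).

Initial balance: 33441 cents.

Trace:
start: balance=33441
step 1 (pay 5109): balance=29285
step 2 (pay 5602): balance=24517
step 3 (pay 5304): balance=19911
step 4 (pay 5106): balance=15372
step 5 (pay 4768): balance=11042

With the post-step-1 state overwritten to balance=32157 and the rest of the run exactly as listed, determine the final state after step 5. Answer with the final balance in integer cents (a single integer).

state after step 1 := balance=32157
step 2 (pay 5602): balance=27471
step 3 (pay 5304): balance=22949
step 4 (pay 5106): balance=18497
step 5 (pay 4768): balance=14256

14256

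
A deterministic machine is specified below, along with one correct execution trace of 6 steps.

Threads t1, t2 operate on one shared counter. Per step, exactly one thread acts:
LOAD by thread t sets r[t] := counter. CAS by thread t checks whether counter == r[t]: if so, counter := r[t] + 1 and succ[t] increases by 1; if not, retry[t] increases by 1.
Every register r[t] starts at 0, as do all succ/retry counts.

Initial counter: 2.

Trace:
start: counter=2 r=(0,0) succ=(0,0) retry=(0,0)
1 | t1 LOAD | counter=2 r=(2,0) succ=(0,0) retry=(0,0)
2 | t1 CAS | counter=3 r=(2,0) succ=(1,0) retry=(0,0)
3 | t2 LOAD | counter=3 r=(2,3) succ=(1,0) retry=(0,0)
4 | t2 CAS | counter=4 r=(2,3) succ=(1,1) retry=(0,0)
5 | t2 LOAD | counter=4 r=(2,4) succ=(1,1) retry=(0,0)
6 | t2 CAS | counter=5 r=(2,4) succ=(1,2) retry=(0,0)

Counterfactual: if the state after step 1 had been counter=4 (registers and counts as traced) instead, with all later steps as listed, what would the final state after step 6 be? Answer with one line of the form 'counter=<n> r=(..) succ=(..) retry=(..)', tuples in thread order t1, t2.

state after step 1 := counter=4 r=(2,0) succ=(0,0) retry=(0,0)
2 | t1 CAS | counter=4 r=(2,0) succ=(0,0) retry=(1,0)
3 | t2 LOAD | counter=4 r=(2,4) succ=(0,0) retry=(1,0)
4 | t2 CAS | counter=5 r=(2,4) succ=(0,1) retry=(1,0)
5 | t2 LOAD | counter=5 r=(2,5) succ=(0,1) retry=(1,0)
6 | t2 CAS | counter=6 r=(2,5) succ=(0,2) retry=(1,0)

counter=6 r=(2,5) succ=(0,2) retry=(1,0)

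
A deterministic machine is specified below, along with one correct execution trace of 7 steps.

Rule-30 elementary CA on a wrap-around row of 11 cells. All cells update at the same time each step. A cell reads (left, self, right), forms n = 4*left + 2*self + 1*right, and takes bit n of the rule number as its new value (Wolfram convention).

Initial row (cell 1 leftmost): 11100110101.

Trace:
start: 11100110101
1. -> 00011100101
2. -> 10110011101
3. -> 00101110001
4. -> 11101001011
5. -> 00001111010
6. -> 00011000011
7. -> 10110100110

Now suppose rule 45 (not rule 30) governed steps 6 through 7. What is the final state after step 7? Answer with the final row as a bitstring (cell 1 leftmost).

(re-executing steps 6..7 under rule 45; state before step 6: 00001111010)
6. -> 11101000110
7. -> 10011010101

10011010101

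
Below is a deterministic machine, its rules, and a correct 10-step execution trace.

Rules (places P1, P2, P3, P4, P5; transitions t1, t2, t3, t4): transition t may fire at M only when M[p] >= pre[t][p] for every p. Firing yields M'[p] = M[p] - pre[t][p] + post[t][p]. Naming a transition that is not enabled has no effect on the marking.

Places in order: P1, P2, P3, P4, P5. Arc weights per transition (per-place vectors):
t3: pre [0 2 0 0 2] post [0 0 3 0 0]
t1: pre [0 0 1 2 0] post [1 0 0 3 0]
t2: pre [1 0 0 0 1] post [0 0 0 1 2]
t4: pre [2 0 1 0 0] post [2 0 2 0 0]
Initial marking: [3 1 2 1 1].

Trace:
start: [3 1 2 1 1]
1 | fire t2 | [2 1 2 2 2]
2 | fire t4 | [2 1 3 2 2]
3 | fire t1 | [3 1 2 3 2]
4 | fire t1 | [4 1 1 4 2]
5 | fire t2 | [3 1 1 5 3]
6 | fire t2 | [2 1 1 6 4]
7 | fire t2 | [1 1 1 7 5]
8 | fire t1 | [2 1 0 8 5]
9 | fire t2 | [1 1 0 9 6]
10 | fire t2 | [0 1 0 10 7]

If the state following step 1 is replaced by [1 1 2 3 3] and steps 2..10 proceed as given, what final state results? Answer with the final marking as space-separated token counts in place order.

state after step 1 := [1 1 2 3 3]
2 | fire t4 | [1 1 2 3 3]
3 | fire t1 | [2 1 1 4 3]
4 | fire t1 | [3 1 0 5 3]
5 | fire t2 | [2 1 0 6 4]
6 | fire t2 | [1 1 0 7 5]
7 | fire t2 | [0 1 0 8 6]
8 | fire t1 | [0 1 0 8 6]
9 | fire t2 | [0 1 0 8 6]
10 | fire t2 | [0 1 0 8 6]

0 1 0 8 6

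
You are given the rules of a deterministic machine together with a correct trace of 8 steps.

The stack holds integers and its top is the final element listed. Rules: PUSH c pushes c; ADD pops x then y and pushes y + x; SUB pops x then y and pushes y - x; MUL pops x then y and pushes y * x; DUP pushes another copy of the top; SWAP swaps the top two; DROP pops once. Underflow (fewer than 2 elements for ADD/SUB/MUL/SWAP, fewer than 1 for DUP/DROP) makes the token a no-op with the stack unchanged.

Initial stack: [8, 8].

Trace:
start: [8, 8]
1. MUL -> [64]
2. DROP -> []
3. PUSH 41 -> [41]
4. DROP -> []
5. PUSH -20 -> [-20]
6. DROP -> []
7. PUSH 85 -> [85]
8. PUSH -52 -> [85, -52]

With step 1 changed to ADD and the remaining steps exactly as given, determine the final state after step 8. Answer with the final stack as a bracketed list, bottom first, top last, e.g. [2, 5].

[85, -52]

(re-executing from step 1 with the substitution; state before step 1: [8, 8])
1. ADD -> [16]
2. DROP -> []
3. PUSH 41 -> [41]
4. DROP -> []
5. PUSH -20 -> [-20]
6. DROP -> []
7. PUSH 85 -> [85]
8. PUSH -52 -> [85, -52]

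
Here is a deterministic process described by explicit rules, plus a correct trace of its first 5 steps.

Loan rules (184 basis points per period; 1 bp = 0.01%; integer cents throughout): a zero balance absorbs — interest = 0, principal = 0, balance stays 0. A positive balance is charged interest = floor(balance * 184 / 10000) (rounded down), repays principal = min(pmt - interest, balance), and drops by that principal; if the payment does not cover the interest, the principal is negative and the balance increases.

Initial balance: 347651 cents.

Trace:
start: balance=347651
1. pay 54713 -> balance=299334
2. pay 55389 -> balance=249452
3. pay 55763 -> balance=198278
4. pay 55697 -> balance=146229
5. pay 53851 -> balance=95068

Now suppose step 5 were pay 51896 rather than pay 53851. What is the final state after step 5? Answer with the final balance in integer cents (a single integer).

97023

(re-executing from step 5 with the substitution; state before step 5: balance=146229)
5. pay 51896 -> balance=97023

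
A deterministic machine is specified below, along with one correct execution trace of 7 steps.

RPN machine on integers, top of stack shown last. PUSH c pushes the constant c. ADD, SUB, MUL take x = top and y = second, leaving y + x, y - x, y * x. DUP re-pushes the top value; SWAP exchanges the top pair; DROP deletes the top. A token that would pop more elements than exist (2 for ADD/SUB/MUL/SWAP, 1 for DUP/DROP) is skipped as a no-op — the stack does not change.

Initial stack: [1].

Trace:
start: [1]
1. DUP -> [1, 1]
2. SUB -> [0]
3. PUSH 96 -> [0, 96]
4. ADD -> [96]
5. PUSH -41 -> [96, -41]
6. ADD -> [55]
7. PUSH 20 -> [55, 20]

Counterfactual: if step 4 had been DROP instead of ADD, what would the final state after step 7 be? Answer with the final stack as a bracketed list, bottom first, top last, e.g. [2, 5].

(re-executing from step 4 with the substitution; state before step 4: [0, 96])
4. DROP -> [0]
5. PUSH -41 -> [0, -41]
6. ADD -> [-41]
7. PUSH 20 -> [-41, 20]

[-41, 20]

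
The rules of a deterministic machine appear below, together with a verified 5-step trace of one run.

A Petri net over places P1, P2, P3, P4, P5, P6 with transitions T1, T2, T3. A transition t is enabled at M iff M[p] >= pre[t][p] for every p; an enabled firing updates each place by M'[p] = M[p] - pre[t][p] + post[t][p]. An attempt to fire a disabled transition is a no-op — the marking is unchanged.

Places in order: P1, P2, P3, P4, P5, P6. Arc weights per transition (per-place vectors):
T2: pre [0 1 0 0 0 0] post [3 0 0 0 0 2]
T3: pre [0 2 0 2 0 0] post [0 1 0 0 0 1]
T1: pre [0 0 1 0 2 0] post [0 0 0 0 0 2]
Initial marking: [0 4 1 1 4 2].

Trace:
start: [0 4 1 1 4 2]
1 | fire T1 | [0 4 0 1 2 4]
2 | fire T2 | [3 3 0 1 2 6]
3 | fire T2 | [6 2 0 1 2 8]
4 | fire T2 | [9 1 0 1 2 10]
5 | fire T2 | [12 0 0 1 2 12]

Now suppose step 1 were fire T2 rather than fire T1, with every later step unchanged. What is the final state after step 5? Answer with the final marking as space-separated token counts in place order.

12 0 1 1 4 10

(re-executing from step 1 with the substitution; state before step 1: [0 4 1 1 4 2])
1 | fire T2 | [3 3 1 1 4 4]
2 | fire T2 | [6 2 1 1 4 6]
3 | fire T2 | [9 1 1 1 4 8]
4 | fire T2 | [12 0 1 1 4 10]
5 | fire T2 | [12 0 1 1 4 10]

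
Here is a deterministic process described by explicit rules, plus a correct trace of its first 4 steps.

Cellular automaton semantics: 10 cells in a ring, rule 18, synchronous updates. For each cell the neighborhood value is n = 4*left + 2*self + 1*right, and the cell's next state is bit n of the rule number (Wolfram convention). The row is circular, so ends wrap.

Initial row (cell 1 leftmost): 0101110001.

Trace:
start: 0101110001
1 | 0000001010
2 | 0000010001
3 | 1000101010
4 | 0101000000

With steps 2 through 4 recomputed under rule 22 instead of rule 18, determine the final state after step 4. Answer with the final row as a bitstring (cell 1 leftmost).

(re-executing steps 2..4 under rule 22; state before step 2: 0000001010)
2 | 0000011011
3 | 1000100000
4 | 1101110001

1101110001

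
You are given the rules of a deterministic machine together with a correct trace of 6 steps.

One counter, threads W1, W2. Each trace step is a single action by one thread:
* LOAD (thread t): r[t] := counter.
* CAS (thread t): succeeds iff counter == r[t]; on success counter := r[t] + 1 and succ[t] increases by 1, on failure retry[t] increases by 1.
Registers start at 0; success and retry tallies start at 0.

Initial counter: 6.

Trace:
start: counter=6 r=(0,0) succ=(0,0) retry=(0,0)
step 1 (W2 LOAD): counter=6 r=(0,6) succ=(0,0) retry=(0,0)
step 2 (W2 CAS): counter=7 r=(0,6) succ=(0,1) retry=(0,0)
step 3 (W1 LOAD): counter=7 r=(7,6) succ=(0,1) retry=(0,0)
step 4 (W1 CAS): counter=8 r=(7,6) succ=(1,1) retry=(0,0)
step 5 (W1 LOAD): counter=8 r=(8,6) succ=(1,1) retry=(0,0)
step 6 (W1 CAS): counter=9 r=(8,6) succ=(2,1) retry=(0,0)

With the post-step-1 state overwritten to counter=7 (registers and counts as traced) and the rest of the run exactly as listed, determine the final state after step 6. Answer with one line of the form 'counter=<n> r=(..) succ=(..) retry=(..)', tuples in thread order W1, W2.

counter=9 r=(8,6) succ=(2,0) retry=(0,1)

state after step 1 := counter=7 r=(0,6) succ=(0,0) retry=(0,0)
step 2 (W2 CAS): counter=7 r=(0,6) succ=(0,0) retry=(0,1)
step 3 (W1 LOAD): counter=7 r=(7,6) succ=(0,0) retry=(0,1)
step 4 (W1 CAS): counter=8 r=(7,6) succ=(1,0) retry=(0,1)
step 5 (W1 LOAD): counter=8 r=(8,6) succ=(1,0) retry=(0,1)
step 6 (W1 CAS): counter=9 r=(8,6) succ=(2,0) retry=(0,1)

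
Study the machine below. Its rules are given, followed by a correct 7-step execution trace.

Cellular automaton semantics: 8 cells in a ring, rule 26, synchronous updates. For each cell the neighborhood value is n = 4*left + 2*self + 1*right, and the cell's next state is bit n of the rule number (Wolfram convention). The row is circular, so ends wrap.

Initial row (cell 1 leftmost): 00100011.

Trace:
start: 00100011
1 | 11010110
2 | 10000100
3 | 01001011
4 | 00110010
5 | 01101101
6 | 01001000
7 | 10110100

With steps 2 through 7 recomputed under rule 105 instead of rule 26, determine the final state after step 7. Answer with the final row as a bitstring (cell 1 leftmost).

(re-executing steps 2..7 under rule 105; state before step 2: 11010110)
2 | 11101111
3 | 00111000
4 | 10101011
5 | 11010110
6 | 11101111
7 | 00111000

00111000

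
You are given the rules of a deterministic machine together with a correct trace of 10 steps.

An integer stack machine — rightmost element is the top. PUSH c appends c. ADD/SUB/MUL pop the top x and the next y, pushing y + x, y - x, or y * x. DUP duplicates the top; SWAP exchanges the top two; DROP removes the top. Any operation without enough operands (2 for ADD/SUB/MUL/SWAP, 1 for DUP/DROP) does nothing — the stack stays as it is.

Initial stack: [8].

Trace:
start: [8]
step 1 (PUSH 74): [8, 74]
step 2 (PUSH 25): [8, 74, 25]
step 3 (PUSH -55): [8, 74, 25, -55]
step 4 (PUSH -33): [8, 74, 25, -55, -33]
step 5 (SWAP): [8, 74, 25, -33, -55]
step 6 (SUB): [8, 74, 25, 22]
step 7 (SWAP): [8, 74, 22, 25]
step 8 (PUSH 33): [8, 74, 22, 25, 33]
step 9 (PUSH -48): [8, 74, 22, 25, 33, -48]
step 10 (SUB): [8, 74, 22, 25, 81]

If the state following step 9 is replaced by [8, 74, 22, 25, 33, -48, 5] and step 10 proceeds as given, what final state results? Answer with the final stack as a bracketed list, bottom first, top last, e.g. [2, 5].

state after step 9 := [8, 74, 22, 25, 33, -48, 5]
step 10 (SUB): [8, 74, 22, 25, 33, -53]

[8, 74, 22, 25, 33, -53]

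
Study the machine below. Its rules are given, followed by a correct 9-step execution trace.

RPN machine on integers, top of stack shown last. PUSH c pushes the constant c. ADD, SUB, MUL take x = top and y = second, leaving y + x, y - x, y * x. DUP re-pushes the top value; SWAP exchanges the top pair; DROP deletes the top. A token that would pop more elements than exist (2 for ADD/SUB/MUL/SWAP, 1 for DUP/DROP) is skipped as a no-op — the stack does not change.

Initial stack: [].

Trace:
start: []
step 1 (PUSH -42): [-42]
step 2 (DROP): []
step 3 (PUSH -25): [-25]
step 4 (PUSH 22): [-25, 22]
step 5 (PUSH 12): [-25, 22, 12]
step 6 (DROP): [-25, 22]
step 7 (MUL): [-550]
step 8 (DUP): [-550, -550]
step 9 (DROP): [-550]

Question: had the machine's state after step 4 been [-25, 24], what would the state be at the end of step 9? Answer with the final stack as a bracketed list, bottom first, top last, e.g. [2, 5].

state after step 4 := [-25, 24]
step 5 (PUSH 12): [-25, 24, 12]
step 6 (DROP): [-25, 24]
step 7 (MUL): [-600]
step 8 (DUP): [-600, -600]
step 9 (DROP): [-600]

[-600]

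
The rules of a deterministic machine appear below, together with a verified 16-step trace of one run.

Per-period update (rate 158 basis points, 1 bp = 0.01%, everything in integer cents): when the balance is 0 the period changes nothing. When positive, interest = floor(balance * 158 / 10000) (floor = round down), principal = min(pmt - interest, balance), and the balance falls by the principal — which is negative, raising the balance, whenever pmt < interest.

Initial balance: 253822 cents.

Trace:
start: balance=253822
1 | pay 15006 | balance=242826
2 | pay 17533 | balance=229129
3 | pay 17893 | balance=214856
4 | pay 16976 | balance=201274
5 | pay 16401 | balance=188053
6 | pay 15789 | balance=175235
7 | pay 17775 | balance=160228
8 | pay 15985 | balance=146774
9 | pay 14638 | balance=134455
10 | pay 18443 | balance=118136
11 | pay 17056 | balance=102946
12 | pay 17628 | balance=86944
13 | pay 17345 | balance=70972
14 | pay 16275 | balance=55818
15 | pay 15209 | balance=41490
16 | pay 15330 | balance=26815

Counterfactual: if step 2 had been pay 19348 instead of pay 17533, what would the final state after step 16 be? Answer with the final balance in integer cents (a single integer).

(re-executing from step 2 with the substitution; state before step 2: balance=242826)
2 | pay 19348 | balance=227314
3 | pay 17893 | balance=213012
4 | pay 16976 | balance=199401
5 | pay 16401 | balance=186150
6 | pay 15789 | balance=173302
7 | pay 17775 | balance=158265
8 | pay 15985 | balance=144780
9 | pay 14638 | balance=132429
10 | pay 18443 | balance=116078
11 | pay 17056 | balance=100856
12 | pay 17628 | balance=84821
13 | pay 17345 | balance=68816
14 | pay 16275 | balance=53628
15 | pay 15209 | balance=39266
16 | pay 15330 | balance=24556

24556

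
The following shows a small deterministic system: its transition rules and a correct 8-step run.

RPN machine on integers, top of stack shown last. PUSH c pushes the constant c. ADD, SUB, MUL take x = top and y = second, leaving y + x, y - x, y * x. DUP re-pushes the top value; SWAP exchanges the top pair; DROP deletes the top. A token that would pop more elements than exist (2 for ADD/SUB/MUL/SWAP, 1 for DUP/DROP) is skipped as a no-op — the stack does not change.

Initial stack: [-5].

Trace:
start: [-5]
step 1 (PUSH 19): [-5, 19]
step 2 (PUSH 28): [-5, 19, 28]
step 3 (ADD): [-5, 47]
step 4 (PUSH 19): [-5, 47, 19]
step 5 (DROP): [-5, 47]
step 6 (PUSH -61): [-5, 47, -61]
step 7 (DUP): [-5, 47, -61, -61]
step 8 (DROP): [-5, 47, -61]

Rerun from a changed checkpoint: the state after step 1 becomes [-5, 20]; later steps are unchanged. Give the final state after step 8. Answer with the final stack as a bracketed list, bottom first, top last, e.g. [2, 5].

state after step 1 := [-5, 20]
step 2 (PUSH 28): [-5, 20, 28]
step 3 (ADD): [-5, 48]
step 4 (PUSH 19): [-5, 48, 19]
step 5 (DROP): [-5, 48]
step 6 (PUSH -61): [-5, 48, -61]
step 7 (DUP): [-5, 48, -61, -61]
step 8 (DROP): [-5, 48, -61]

[-5, 48, -61]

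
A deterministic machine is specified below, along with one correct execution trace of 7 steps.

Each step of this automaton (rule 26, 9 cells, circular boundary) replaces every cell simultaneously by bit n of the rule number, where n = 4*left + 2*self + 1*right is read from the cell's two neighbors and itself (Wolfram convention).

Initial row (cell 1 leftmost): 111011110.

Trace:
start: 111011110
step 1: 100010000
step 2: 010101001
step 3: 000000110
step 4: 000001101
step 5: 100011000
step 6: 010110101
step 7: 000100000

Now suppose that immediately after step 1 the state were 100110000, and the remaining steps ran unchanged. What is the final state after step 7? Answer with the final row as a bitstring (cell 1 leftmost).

state after step 1 := 100110000
step 2: 011101001
step 3: 010000110
step 4: 101001101
step 5: 000111001
step 6: 101100110
step 7: 001011100

001011100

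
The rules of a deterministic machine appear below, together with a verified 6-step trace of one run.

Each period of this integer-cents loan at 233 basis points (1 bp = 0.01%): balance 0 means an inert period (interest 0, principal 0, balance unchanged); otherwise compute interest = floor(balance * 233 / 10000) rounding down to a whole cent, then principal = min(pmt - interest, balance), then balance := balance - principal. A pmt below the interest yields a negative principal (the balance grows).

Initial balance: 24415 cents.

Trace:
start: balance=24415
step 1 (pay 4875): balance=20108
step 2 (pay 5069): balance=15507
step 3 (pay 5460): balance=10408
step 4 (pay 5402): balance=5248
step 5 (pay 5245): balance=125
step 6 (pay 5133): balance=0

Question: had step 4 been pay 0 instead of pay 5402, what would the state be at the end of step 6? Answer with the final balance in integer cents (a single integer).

(re-executing from step 4 with the substitution; state before step 4: balance=10408)
step 4 (pay 0): balance=10650
step 5 (pay 5245): balance=5653
step 6 (pay 5133): balance=651

651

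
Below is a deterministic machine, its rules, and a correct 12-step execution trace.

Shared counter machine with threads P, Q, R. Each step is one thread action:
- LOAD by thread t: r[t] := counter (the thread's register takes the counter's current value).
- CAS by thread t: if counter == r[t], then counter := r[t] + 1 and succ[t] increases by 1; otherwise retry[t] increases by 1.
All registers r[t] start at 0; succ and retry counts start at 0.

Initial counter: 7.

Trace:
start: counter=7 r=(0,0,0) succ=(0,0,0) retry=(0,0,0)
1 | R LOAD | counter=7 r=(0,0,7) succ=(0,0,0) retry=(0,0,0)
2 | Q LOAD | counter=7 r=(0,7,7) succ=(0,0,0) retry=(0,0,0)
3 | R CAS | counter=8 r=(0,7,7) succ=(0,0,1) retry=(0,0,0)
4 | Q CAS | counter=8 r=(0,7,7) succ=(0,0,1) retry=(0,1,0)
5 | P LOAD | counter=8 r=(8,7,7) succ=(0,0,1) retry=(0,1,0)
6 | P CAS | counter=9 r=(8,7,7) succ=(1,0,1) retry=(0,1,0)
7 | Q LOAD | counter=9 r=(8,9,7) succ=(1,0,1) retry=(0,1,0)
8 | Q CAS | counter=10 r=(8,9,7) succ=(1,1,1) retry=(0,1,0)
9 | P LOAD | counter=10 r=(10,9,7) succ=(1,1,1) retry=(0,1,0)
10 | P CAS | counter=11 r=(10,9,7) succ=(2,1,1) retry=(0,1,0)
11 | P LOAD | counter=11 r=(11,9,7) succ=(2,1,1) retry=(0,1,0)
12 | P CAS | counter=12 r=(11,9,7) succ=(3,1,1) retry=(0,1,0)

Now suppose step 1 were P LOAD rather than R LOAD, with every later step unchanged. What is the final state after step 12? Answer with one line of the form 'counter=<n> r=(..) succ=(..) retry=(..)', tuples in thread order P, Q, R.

counter=12 r=(11,9,0) succ=(3,2,0) retry=(0,0,1)

(re-executing from step 1 with the substitution; state before step 1: counter=7 r=(0,0,0) succ=(0,0,0) retry=(0,0,0))
1 | P LOAD | counter=7 r=(7,0,0) succ=(0,0,0) retry=(0,0,0)
2 | Q LOAD | counter=7 r=(7,7,0) succ=(0,0,0) retry=(0,0,0)
3 | R CAS | counter=7 r=(7,7,0) succ=(0,0,0) retry=(0,0,1)
4 | Q CAS | counter=8 r=(7,7,0) succ=(0,1,0) retry=(0,0,1)
5 | P LOAD | counter=8 r=(8,7,0) succ=(0,1,0) retry=(0,0,1)
6 | P CAS | counter=9 r=(8,7,0) succ=(1,1,0) retry=(0,0,1)
7 | Q LOAD | counter=9 r=(8,9,0) succ=(1,1,0) retry=(0,0,1)
8 | Q CAS | counter=10 r=(8,9,0) succ=(1,2,0) retry=(0,0,1)
9 | P LOAD | counter=10 r=(10,9,0) succ=(1,2,0) retry=(0,0,1)
10 | P CAS | counter=11 r=(10,9,0) succ=(2,2,0) retry=(0,0,1)
11 | P LOAD | counter=11 r=(11,9,0) succ=(2,2,0) retry=(0,0,1)
12 | P CAS | counter=12 r=(11,9,0) succ=(3,2,0) retry=(0,0,1)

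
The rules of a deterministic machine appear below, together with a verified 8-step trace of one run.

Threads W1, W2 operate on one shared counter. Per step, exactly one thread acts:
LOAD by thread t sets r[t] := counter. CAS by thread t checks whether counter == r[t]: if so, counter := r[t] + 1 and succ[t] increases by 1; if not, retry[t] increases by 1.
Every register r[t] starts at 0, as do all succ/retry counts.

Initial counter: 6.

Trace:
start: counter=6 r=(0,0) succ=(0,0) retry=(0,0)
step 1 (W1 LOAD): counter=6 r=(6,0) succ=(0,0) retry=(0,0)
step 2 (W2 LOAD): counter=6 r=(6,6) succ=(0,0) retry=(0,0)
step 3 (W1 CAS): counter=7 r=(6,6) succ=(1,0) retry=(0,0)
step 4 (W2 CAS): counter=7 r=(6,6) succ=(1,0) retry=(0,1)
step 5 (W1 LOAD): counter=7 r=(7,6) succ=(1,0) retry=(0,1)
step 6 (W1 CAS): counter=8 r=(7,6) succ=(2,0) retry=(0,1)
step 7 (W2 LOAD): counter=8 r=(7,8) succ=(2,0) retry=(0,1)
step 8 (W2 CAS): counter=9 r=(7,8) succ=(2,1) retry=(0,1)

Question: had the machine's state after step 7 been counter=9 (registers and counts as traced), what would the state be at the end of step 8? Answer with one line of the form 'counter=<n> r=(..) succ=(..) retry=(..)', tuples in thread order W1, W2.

counter=9 r=(7,8) succ=(2,0) retry=(0,2)

state after step 7 := counter=9 r=(7,8) succ=(2,0) retry=(0,1)
step 8 (W2 CAS): counter=9 r=(7,8) succ=(2,0) retry=(0,2)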